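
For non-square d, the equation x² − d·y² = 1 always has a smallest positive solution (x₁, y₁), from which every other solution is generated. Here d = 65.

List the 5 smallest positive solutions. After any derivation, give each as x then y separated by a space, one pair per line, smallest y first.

129 16
33281 4128
8586369 1065008
2215249921 274767936
571525893249 70889062480

d=65: √d = [8; 16] (ℓ=1, odd), read p_1/q_1
k=0  a_k=8  p_k/q_k = 8/1
k=1  a_k=16  p_k/q_k = 129/16
→ (129, 16).  Check: 129²=16641, 65·16²=16640, difference 1.
(x_2, y_2) = (129·129 + 65·16·16, 129·16 + 16·129) = (33281, 4128)
(x_3, y_3) = (129·33281 + 65·16·4128, 129·4128 + 16·33281) = (8586369, 1065008)
(x_4, y_4) = (129·8586369 + 65·16·1065008, 129·1065008 + 16·8586369) = (2215249921, 274767936)
(x_5, y_5) = (129·2215249921 + 65·16·274767936, 129·274767936 + 16·2215249921) = (571525893249, 70889062480)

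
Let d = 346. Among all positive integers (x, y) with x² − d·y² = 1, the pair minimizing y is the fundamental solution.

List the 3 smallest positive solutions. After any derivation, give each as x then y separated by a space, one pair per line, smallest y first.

√346 = [18; 1,1,1,1,36, …], period ℓ=5 (odd) → k=9
k=0  a_k=18  p_k/q_k = 18/1
k=1  a_k=1  p_k/q_k = 19/1
k=2  a_k=1  p_k/q_k = 37/2
k=3  a_k=1  p_k/q_k = 56/3
k=4  a_k=1  p_k/q_k = 93/5
…
k=6  a_k=1  p_k/q_k = 3497/188
k=7  a_k=1  p_k/q_k = 6901/371
k=8  a_k=1  p_k/q_k = 10398/559
k=9  a_k=1  p_k/q_k = 17299/930
→ (17299, 930).  Check: 17299²=299255401, 346·930²=299255400, difference 1.
(x_2, y_2) = (17299·17299 + 346·930·930, 17299·930 + 930·17299) = (598510801, 32176140)
(x_3, y_3) = (17299·598510801 + 346·930·32176140, 17299·32176140 + 930·598510801) = (20707276675699, 1113230090790)

17299 930
598510801 32176140
20707276675699 1113230090790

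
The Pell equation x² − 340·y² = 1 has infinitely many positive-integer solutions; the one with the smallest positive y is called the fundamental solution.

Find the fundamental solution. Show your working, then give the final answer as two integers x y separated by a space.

285769 15498

√340 → a₀=18, period (2,3,1,1,1,…,3,2,36); ℓ=14 even so k=13
k=0  a_k=18  p_k/q_k = 18/1
…
k=2  a_k=3  p_k/q_k = 129/7
k=3  a_k=1  p_k/q_k = 166/9
…
k=5  a_k=1  p_k/q_k = 461/25
…
k=7  a_k=8  p_k/q_k = 6509/353
…
k=9  a_k=1  p_k/q_k = 13774/747
…
k=12  a_k=3  p_k/q_k = 125478/6805
k=13  a_k=2  p_k/q_k = 285769/15498
fundamental: x₁=285769, y₁=15498  (since 81663921361 − 340·240188004 = 1)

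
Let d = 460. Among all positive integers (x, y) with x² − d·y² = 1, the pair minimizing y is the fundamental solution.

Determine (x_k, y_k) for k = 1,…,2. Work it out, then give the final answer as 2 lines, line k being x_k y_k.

2535751 118230
12860066268001 599603681460

√460 → a₀=21, period (2,4,3,1,2,10,2,1,3,4,2,42); ℓ=12 even so k=11
a_0=21:  p_0=21·1+0=21,  q_0=21·0+1=1
…
a_2=4:  p_2=4·43+21=193,  q_2=4·2+1=9
a_3=3:  p_3=3·193+43=622,  q_3=3·9+2=29
a_4=1:  p_4=1·622+193=815,  q_4=1·29+9=38
a_5=2:  p_5=2·815+622=2252,  q_5=2·38+29=105
a_6=10:  p_6=10·2252+815=23335,  q_6=10·105+38=1088
a_7=2:  p_7=2·23335+2252=48922,  q_7=2·1088+105=2281
a_8=1:  p_8=1·48922+23335=72257,  q_8=1·2281+1088=3369
a_9=3:  p_9=3·72257+48922=265693,  q_9=3·3369+2281=12388
a_10=4:  p_10=4·265693+72257=1135029,  q_10=4·12388+3369=52921
a_11=2:  p_11=2·1135029+265693=2535751,  q_11=2·52921+12388=118230
→ (2535751, 118230).  Check: 2535751²=6430033134001, 460·118230²=6430033134000, difference 1.
(2535751+118230√460)^2 = 12860066268001 + 599603681460√460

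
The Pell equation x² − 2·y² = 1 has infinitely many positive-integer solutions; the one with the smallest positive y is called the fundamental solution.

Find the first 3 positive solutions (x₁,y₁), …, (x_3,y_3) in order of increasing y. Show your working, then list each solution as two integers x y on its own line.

3 2
17 12
99 70

√2 = [1; 2, …], period ℓ=1 (odd) → k=1
a_0=1:  p_0=1·1+0=1,  q_0=1·0+1=1
a_1=2:  p_1=2·1+1=3,  q_1=2·1+0=2
fundamental: x₁=3, y₁=2  (since 9 − 2·4 = 1)
k=2:  x_2 = 3·3+2·2·2 = 17,  y_2 = 3·2+2·3 = 12
k=3:  x_3 = 3·17+2·2·12 = 99,  y_3 = 3·12+2·17 = 70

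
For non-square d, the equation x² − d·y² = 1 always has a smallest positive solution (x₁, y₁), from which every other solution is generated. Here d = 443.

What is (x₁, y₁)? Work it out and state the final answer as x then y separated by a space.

d=443: √d = [21; 21,42] (ℓ=2, even), read p_1/q_1
k=0  a_k=21  p_k/q_k = 21/1
k=1  a_k=21  p_k/q_k = 442/21
→ (442, 21).  Check: 442²=195364, 443·21²=195363, difference 1.

442 21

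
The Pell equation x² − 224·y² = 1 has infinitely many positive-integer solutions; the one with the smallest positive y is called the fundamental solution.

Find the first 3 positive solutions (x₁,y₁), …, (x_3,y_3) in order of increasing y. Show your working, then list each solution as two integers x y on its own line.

√224 → a₀=14, period (1,28); ℓ=2 even so k=1
step 0: (14, 1)  from 14·(1,0) + (0,1)
step 1: (15, 1)  from 1·(14,1) + (1,0)
→ (15, 1).  Check: 15²=225, 224·1²=224, difference 1.
n=2: (15,1)∘(15,1) = (15·15+224·1·1, 15·1+1·15) = (449,30)
n=3: (449,30)∘(15,1) = (15·449+224·1·30, 15·30+1·449) = (13455,899)

15 1
449 30
13455 899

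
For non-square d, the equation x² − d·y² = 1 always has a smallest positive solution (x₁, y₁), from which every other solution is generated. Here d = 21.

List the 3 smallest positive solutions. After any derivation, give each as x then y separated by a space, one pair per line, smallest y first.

55 12
6049 1320
665335 145188

√21 → a₀=4, period (1,1,2,1,1,8); ℓ=6 even so k=5
i=0: a=4 ⇒ p=4, q=1
i=1: a=1 ⇒ p=5, q=1
…
i=4: a=1 ⇒ p=32, q=7
i=5: a=1 ⇒ p=55, q=12
fundamental: x₁=55, y₁=12  (since 3025 − 21·144 = 1)
k=2:  x_2 = 55·55+21·12·12 = 6049,  y_2 = 55·12+12·55 = 1320
k=3:  x_3 = 55·6049+21·12·1320 = 665335,  y_3 = 55·1320+12·6049 = 145188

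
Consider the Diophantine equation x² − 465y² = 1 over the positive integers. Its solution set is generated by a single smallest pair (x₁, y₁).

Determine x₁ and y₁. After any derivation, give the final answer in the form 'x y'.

15871 736

√465 = [21; 1,1,3,2,2,2,3,1,1,42, …], period ℓ=10 (even) → k=9
i=0: a=21 ⇒ p=21, q=1
…
i=2: a=1 ⇒ p=43, q=2
…
i=4: a=2 ⇒ p=345, q=16
…
i=7: a=3 ⇒ p=6922, q=321
i=8: a=1 ⇒ p=8949, q=415
i=9: a=1 ⇒ p=15871, q=736
(x₁, y₁) = (15871, 736);  15871² − 465·736² = 1 ✓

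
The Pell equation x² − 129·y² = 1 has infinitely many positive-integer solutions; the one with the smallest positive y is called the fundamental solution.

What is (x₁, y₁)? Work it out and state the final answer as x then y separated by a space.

16855 1484

√129 → a₀=11, period (2,1,3,1,6,1,3,1,2,22); ℓ=10 even so k=9
k=0  a_k=11  p_k/q_k = 11/1
k=1  a_k=2  p_k/q_k = 23/2
k=2  a_k=1  p_k/q_k = 34/3
k=3  a_k=3  p_k/q_k = 125/11
…
k=7  a_k=3  p_k/q_k = 4793/422
k=8  a_k=1  p_k/q_k = 6031/531
k=9  a_k=2  p_k/q_k = 16855/1484
fundamental: x₁=16855, y₁=1484  (since 284091025 − 129·2202256 = 1)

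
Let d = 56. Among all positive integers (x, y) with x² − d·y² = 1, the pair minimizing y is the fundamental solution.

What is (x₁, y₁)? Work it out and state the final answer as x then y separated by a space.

15 2

√56 → a₀=7, period (2,14); ℓ=2 even so k=1
k=0  a_k=7  p_k/q_k = 7/1
k=1  a_k=2  p_k/q_k = 15/2
(x₁, y₁) = (15, 2);  15² − 56·2² = 1 ✓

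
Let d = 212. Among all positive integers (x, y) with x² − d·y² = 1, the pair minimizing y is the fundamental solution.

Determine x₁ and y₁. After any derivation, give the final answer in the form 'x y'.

66249 4550

√212 → a₀=14, period (1,1,3,1,1,…,1,1,28); ℓ=14 even so k=13
step 0: (14, 1)  from 14·(1,0) + (0,1)
step 1: (15, 1)  from 1·(14,1) + (1,0)
step 2: (29, 2)  from 1·(15,1) + (14,1)
…
step 6: (364, 25)  from 1·(233,16) + (131,9)
step 7: (2417, 166)  from 6·(364,25) + (233,16)
step 8: (2781, 191)  from 1·(2417,166) + (364,25)
step 9: (5198, 357)  from 1·(2781,191) + (2417,166)
step 10: (7979, 548)  from 1·(5198,357) + (2781,191)
…
step 12: (37114, 2549)  from 1·(29135,2001) + (7979,548)
step 13: (66249, 4550)  from 1·(37114,2549) + (29135,2001)
(x₁, y₁) = (66249, 4550);  66249² − 212·4550² = 1 ✓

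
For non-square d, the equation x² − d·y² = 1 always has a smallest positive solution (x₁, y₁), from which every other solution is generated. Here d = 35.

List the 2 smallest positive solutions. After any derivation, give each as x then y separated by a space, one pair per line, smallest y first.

6 1
71 12

d=35: √d = [5; 1,10] (ℓ=2, even), read p_1/q_1
a_0=5:  p_0=5·1+0=5,  q_0=5·0+1=1
a_1=1:  p_1=1·5+1=6,  q_1=1·1+0=1
(x₁, y₁) = (6, 1);  6² − 35·1² = 1 ✓
(6+1√35)^2 = 71 + 12√35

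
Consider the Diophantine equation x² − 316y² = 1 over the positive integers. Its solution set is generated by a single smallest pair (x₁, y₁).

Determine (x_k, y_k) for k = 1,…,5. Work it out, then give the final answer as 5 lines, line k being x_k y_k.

12799 720
327628801 18430560
8386642035199 471785474160
214681262489395201 12076764549117120
5495410948816896319999 309141018456514563600

d=316: √d = [17; 1,3,2,8,2,3,1,34] (ℓ=8, even), read p_7/q_7
i=0: a=17 ⇒ p=17, q=1
…
i=4: a=8 ⇒ p=1351, q=76
…
i=6: a=3 ⇒ p=9937, q=559
i=7: a=1 ⇒ p=12799, q=720
fundamental: x₁=12799, y₁=720  (since 163814401 − 316·518400 = 1)
k=2:  x_2 = 12799·12799+316·720·720 = 327628801,  y_2 = 12799·720+720·12799 = 18430560
k=3:  x_3 = 12799·327628801+316·720·18430560 = 8386642035199,  y_3 = 12799·18430560+720·327628801 = 471785474160
k=4:  x_4 = 12799·8386642035199+316·720·471785474160 = 214681262489395201,  y_4 = 12799·471785474160+720·8386642035199 = 12076764549117120
k=5:  x_5 = 12799·214681262489395201+316·720·12076764549117120 = 5495410948816896319999,  y_5 = 12799·12076764549117120+720·214681262489395201 = 309141018456514563600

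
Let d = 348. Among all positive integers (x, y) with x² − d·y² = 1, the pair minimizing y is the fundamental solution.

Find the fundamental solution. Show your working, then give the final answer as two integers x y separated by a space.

1567 84

√348 → a₀=18, period (1,1,1,8,1,1,1,36); ℓ=8 even so k=7
a_0=18:  p_0=18·1+0=18,  q_0=18·0+1=1
…
a_6=1:  p_6=1·541+485=1026,  q_6=1·29+26=55
a_7=1:  p_7=1·1026+541=1567,  q_7=1·55+29=84
(x₁, y₁) = (1567, 84);  1567² − 348·84² = 1 ✓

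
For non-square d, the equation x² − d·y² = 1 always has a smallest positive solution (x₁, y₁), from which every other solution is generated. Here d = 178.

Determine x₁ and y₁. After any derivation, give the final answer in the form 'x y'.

1601 120

d=178: √d = [13; 2,1,12,1,2,26] (ℓ=6, even), read p_5/q_5
k=0  a_k=13  p_k/q_k = 13/1
k=1  a_k=2  p_k/q_k = 27/2
k=2  a_k=1  p_k/q_k = 40/3
k=3  a_k=12  p_k/q_k = 507/38
k=4  a_k=1  p_k/q_k = 547/41
k=5  a_k=2  p_k/q_k = 1601/120
(x₁, y₁) = (1601, 120);  1601² − 178·120² = 1 ✓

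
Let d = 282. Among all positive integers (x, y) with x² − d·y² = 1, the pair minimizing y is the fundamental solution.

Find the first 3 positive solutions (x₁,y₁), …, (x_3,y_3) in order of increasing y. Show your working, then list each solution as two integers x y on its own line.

2351 140
11054401 658280
51977791151 3095232420

[16; 1,3,1,4,1,3,1,32] for √282; ℓ=8 ⇒ convergent index 7
i=0: a=16 ⇒ p=16, q=1
i=1: a=1 ⇒ p=17, q=1
i=2: a=3 ⇒ p=67, q=4
i=3: a=1 ⇒ p=84, q=5
i=4: a=4 ⇒ p=403, q=24
i=5: a=1 ⇒ p=487, q=29
i=6: a=3 ⇒ p=1864, q=111
i=7: a=1 ⇒ p=2351, q=140
fundamental: x₁=2351, y₁=140  (since 5527201 − 282·19600 = 1)
(2351+140√282)^2 = 11054401 + 658280√282
(2351+140√282)^3 = 51977791151 + 3095232420√282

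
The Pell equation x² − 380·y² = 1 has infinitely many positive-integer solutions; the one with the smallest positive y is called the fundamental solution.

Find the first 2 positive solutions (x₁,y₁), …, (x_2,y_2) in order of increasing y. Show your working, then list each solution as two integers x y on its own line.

√380 → a₀=19, period (2,38); ℓ=2 even so k=1
k=0  a_k=19  p_k/q_k = 19/1
k=1  a_k=2  p_k/q_k = 39/2
(x₁, y₁) = (39, 2);  39² − 380·2² = 1 ✓
k=2:  x_2 = 39·39+380·2·2 = 3041,  y_2 = 39·2+2·39 = 156

39 2
3041 156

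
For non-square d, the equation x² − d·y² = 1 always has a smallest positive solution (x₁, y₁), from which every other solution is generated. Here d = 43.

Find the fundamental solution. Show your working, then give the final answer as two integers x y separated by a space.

d=43: √d = [6; 1,1,3,1,5,1,3,1,1,12] (ℓ=10, even), read p_9/q_9
i=0: a=6 ⇒ p=6, q=1
…
i=4: a=1 ⇒ p=59, q=9
i=5: a=5 ⇒ p=341, q=52
i=6: a=1 ⇒ p=400, q=61
i=7: a=3 ⇒ p=1541, q=235
i=8: a=1 ⇒ p=1941, q=296
i=9: a=1 ⇒ p=3482, q=531
→ (3482, 531).  Check: 3482²=12124324, 43·531²=12124323, difference 1.

3482 531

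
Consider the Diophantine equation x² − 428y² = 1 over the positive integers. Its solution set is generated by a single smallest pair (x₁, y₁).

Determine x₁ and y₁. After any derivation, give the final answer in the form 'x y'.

1850887 89466

[20; 1,2,4,1,5,10,5,1,4,2,1,40] for √428; ℓ=12 ⇒ convergent index 11
a_0=20:  p_0=20·1+0=20,  q_0=20·0+1=1
…
a_7=5:  p_7=5·19571+1924=99779,  q_7=5·946+93=4823
a_8=1:  p_8=1·99779+19571=119350,  q_8=1·4823+946=5769
…
a_10=2:  p_10=2·577179+119350=1273708,  q_10=2·27899+5769=61567
a_11=1:  p_11=1·1273708+577179=1850887,  q_11=1·61567+27899=89466
→ (1850887, 89466).  Check: 1850887²=3425782686769, 428·89466²=3425782686768, difference 1.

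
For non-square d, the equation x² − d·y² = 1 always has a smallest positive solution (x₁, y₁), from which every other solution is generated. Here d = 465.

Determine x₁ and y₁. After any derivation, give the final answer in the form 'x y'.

√465 → a₀=21, period (1,1,3,2,2,2,3,1,1,42); ℓ=10 even so k=9
i=0: a=21 ⇒ p=21, q=1
i=1: a=1 ⇒ p=22, q=1
…
i=3: a=3 ⇒ p=151, q=7
i=4: a=2 ⇒ p=345, q=16
…
i=7: a=3 ⇒ p=6922, q=321
i=8: a=1 ⇒ p=8949, q=415
i=9: a=1 ⇒ p=15871, q=736
fundamental: x₁=15871, y₁=736  (since 251888641 − 465·541696 = 1)

15871 736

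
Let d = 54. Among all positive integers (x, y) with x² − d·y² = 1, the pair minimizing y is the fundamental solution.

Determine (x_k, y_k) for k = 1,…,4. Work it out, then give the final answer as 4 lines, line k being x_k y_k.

485 66
470449 64020
456335045 62099334
442644523201 60236289960

[7; 2,1,6,1,2,14] for √54; ℓ=6 ⇒ convergent index 5
k=0  a_k=7  p_k/q_k = 7/1
k=1  a_k=2  p_k/q_k = 15/2
…
k=4  a_k=1  p_k/q_k = 169/23
k=5  a_k=2  p_k/q_k = 485/66
fundamental: x₁=485, y₁=66  (since 235225 − 54·4356 = 1)
(485+66√54)^2 = 470449 + 64020√54
(485+66√54)^3 = 456335045 + 62099334√54
(485+66√54)^4 = 442644523201 + 60236289960√54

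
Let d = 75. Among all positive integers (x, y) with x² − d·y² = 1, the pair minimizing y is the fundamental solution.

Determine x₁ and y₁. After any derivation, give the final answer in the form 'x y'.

√75 → a₀=8, period (1,1,1,16); ℓ=4 even so k=3
step 0: (8, 1)  from 8·(1,0) + (0,1)
…
step 2: (17, 2)  from 1·(9,1) + (8,1)
step 3: (26, 3)  from 1·(17,2) + (9,1)
(x₁, y₁) = (26, 3);  26² − 75·3² = 1 ✓

26 3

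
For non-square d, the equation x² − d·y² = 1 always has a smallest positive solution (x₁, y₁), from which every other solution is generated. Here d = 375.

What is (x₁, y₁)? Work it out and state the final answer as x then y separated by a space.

√375 → a₀=19, period (2,1,2,1,5,1,2,1,2,38); ℓ=10 even so k=9
k=0  a_k=19  p_k/q_k = 19/1
k=1  a_k=2  p_k/q_k = 39/2
k=2  a_k=1  p_k/q_k = 58/3
k=3  a_k=2  p_k/q_k = 155/8
k=4  a_k=1  p_k/q_k = 213/11
k=5  a_k=5  p_k/q_k = 1220/63
k=6  a_k=1  p_k/q_k = 1433/74
k=7  a_k=2  p_k/q_k = 4086/211
k=8  a_k=1  p_k/q_k = 5519/285
k=9  a_k=2  p_k/q_k = 15124/781
fundamental: x₁=15124, y₁=781  (since 228735376 − 375·609961 = 1)

15124 781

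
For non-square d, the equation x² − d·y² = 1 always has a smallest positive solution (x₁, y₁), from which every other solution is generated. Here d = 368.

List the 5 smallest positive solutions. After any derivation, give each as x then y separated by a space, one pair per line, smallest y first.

[19; 5,2,5,38] for √368; ℓ=4 ⇒ convergent index 3
k=0  a_k=19  p_k/q_k = 19/1
k=1  a_k=5  p_k/q_k = 96/5
k=2  a_k=2  p_k/q_k = 211/11
k=3  a_k=5  p_k/q_k = 1151/60
fundamental: x₁=1151, y₁=60  (since 1324801 − 368·3600 = 1)
k=2:  x_2 = 1151·1151+368·60·60 = 2649601,  y_2 = 1151·60+60·1151 = 138120
k=3:  x_3 = 1151·2649601+368·60·138120 = 6099380351,  y_3 = 1151·138120+60·2649601 = 317952180
k=4:  x_4 = 1151·6099380351+368·60·317952180 = 14040770918401,  y_4 = 1151·317952180+60·6099380351 = 731925780240
k=5:  x_5 = 1151·14040770918401+368·60·731925780240 = 32321848554778751,  y_5 = 1151·731925780240+60·14040770918401 = 1684892828160300

1151 60
2649601 138120
6099380351 317952180
14040770918401 731925780240
32321848554778751 1684892828160300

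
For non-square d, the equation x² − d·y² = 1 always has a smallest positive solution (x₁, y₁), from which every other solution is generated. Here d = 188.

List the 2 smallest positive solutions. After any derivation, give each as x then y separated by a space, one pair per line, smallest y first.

d=188: √d = [13; 1,2,2,6,2,2,1,26] (ℓ=8, even), read p_7/q_7
k=0  a_k=13  p_k/q_k = 13/1
…
k=2  a_k=2  p_k/q_k = 41/3
k=3  a_k=2  p_k/q_k = 96/7
…
k=5  a_k=2  p_k/q_k = 1330/97
k=6  a_k=2  p_k/q_k = 3277/239
k=7  a_k=1  p_k/q_k = 4607/336
→ (4607, 336).  Check: 4607²=21224449, 188·336²=21224448, difference 1.
k=2:  x_2 = 4607·4607+188·336·336 = 42448897,  y_2 = 4607·336+336·4607 = 3095904

4607 336
42448897 3095904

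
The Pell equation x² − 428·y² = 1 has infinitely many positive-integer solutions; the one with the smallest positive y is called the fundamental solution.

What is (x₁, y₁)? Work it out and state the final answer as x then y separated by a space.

1850887 89466

[20; 1,2,4,1,5,10,5,1,4,2,1,40] for √428; ℓ=12 ⇒ convergent index 11
step 0: (20, 1)  from 20·(1,0) + (0,1)
…
step 2: (62, 3)  from 2·(21,1) + (20,1)
…
step 5: (1924, 93)  from 5·(331,16) + (269,13)
…
step 9: (577179, 27899)  from 4·(119350,5769) + (99779,4823)
step 10: (1273708, 61567)  from 2·(577179,27899) + (119350,5769)
step 11: (1850887, 89466)  from 1·(1273708,61567) + (577179,27899)
(x₁, y₁) = (1850887, 89466);  1850887² − 428·89466² = 1 ✓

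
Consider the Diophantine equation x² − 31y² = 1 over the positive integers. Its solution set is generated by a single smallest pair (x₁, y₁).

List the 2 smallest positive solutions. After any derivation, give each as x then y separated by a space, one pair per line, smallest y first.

√31 = [5; 1,1,3,5,3,1,1,10, …], period ℓ=8 (even) → k=7
k=0  a_k=5  p_k/q_k = 5/1
k=1  a_k=1  p_k/q_k = 6/1
…
k=6  a_k=1  p_k/q_k = 863/155
k=7  a_k=1  p_k/q_k = 1520/273
(x₁, y₁) = (1520, 273);  1520² − 31·273² = 1 ✓
n=2: (1520,273)∘(1520,273) = (1520·1520+31·273·273, 1520·273+273·1520) = (4620799,829920)

1520 273
4620799 829920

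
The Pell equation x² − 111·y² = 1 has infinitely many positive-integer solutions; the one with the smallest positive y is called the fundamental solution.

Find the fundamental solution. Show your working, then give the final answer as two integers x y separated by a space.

295 28

d=111: √d = [10; 1,1,6,1,1,20] (ℓ=6, even), read p_5/q_5
i=0: a=10 ⇒ p=10, q=1
…
i=2: a=1 ⇒ p=21, q=2
i=3: a=6 ⇒ p=137, q=13
i=4: a=1 ⇒ p=158, q=15
i=5: a=1 ⇒ p=295, q=28
→ (295, 28).  Check: 295²=87025, 111·28²=87024, difference 1.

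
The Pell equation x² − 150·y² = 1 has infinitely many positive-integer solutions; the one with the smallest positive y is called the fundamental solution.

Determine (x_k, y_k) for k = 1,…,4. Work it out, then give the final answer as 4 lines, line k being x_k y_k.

[12; 4,24] for √150; ℓ=2 ⇒ convergent index 1
a_0=12:  p_0=12·1+0=12,  q_0=12·0+1=1
a_1=4:  p_1=4·12+1=49,  q_1=4·1+0=4
(x₁, y₁) = (49, 4);  49² − 150·4² = 1 ✓
(x_2, y_2) = (49·49 + 150·4·4, 49·4 + 4·49) = (4801, 392)
(x_3, y_3) = (49·4801 + 150·4·392, 49·392 + 4·4801) = (470449, 38412)
(x_4, y_4) = (49·470449 + 150·4·38412, 49·38412 + 4·470449) = (46099201, 3763984)

49 4
4801 392
470449 38412
46099201 3763984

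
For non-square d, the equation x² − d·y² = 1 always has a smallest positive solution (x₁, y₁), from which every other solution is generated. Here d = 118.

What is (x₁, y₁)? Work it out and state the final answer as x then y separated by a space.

306917 28254

√118 = [10; 1,6,3,2,10,2,3,6,1,20, …], period ℓ=10 (even) → k=9
step 0: (10, 1)  from 10·(1,0) + (0,1)
step 1: (11, 1)  from 1·(10,1) + (1,0)
…
step 5: (5779, 532)  from 10·(554,51) + (239,22)
…
step 8: (264802, 24377)  from 6·(42115,3877) + (12112,1115)
step 9: (306917, 28254)  from 1·(264802,24377) + (42115,3877)
fundamental: x₁=306917, y₁=28254  (since 94198044889 − 118·798288516 = 1)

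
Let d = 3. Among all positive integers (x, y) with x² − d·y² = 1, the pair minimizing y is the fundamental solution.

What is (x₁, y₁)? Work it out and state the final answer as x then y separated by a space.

[1; 1,2] for √3; ℓ=2 ⇒ convergent index 1
k=0  a_k=1  p_k/q_k = 1/1
k=1  a_k=1  p_k/q_k = 2/1
fundamental: x₁=2, y₁=1  (since 4 − 3·1 = 1)

2 1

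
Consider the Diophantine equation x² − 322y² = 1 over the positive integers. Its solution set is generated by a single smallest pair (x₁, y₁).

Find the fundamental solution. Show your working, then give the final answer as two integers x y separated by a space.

323 18

[17; 1,16,1,34] for √322; ℓ=4 ⇒ convergent index 3
a_0=17:  p_0=17·1+0=17,  q_0=17·0+1=1
…
a_2=16:  p_2=16·18+17=305,  q_2=16·1+1=17
a_3=1:  p_3=1·305+18=323,  q_3=1·17+1=18
fundamental: x₁=323, y₁=18  (since 104329 − 322·324 = 1)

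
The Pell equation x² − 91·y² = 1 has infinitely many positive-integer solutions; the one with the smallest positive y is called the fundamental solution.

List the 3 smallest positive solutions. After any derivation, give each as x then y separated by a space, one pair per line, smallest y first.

1574 165
4954951 519420
15598184174 1635133995

√91 → a₀=9, period (1,1,5,1,5,1,1,18); ℓ=8 even so k=7
k=0  a_k=9  p_k/q_k = 9/1
k=1  a_k=1  p_k/q_k = 10/1
…
k=6  a_k=1  p_k/q_k = 849/89
k=7  a_k=1  p_k/q_k = 1574/165
fundamental: x₁=1574, y₁=165  (since 2477476 − 91·27225 = 1)
k=2:  x_2 = 1574·1574+91·165·165 = 4954951,  y_2 = 1574·165+165·1574 = 519420
k=3:  x_3 = 1574·4954951+91·165·519420 = 15598184174,  y_3 = 1574·519420+165·4954951 = 1635133995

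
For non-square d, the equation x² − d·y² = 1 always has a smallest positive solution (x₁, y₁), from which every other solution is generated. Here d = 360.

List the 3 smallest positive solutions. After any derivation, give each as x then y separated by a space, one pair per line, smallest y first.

19 1
721 38
27379 1443

√360 → a₀=18, period (1,36); ℓ=2 even so k=1
a_0=18:  p_0=18·1+0=18,  q_0=18·0+1=1
a_1=1:  p_1=1·18+1=19,  q_1=1·1+0=1
→ (19, 1).  Check: 19²=361, 360·1²=360, difference 1.
(x_2, y_2) = (19·19 + 360·1·1, 19·1 + 1·19) = (721, 38)
(x_3, y_3) = (19·721 + 360·1·38, 19·38 + 1·721) = (27379, 1443)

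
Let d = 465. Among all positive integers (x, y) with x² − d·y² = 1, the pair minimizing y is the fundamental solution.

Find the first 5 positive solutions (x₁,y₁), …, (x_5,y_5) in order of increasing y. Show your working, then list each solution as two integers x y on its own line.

15871 736
503777281 23362112
15990898437631 741560158368
507583097703505921 23538602523554944
16111702671313786506751 747162320561120874080

d=465: √d = [21; 1,1,3,2,2,2,3,1,1,42] (ℓ=10, even), read p_9/q_9
a_0=21:  p_0=21·1+0=21,  q_0=21·0+1=1
…
a_2=1:  p_2=1·22+21=43,  q_2=1·1+1=2
a_3=3:  p_3=3·43+22=151,  q_3=3·2+1=7
…
a_5=2:  p_5=2·345+151=841,  q_5=2·16+7=39
a_6=2:  p_6=2·841+345=2027,  q_6=2·39+16=94
a_7=3:  p_7=3·2027+841=6922,  q_7=3·94+39=321
a_8=1:  p_8=1·6922+2027=8949,  q_8=1·321+94=415
a_9=1:  p_9=1·8949+6922=15871,  q_9=1·415+321=736
→ (15871, 736).  Check: 15871²=251888641, 465·736²=251888640, difference 1.
(x_2, y_2) = (15871·15871 + 465·736·736, 15871·736 + 736·15871) = (503777281, 23362112)
(x_3, y_3) = (15871·503777281 + 465·736·23362112, 15871·23362112 + 736·503777281) = (15990898437631, 741560158368)
(x_4, y_4) = (15871·15990898437631 + 465·736·741560158368, 15871·741560158368 + 736·15990898437631) = (507583097703505921, 23538602523554944)
(x_5, y_5) = (15871·507583097703505921 + 465·736·23538602523554944, 15871·23538602523554944 + 736·507583097703505921) = (16111702671313786506751, 747162320561120874080)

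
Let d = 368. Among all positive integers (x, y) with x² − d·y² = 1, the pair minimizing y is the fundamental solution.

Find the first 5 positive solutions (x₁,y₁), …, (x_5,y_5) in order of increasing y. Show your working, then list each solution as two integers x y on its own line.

√368 → a₀=19, period (5,2,5,38); ℓ=4 even so k=3
a_0=19:  p_0=19·1+0=19,  q_0=19·0+1=1
…
a_2=2:  p_2=2·96+19=211,  q_2=2·5+1=11
a_3=5:  p_3=5·211+96=1151,  q_3=5·11+5=60
fundamental: x₁=1151, y₁=60  (since 1324801 − 368·3600 = 1)
(1151+60√368)^2 = 2649601 + 138120√368
(1151+60√368)^3 = 6099380351 + 317952180√368
(1151+60√368)^4 = 14040770918401 + 731925780240√368
(1151+60√368)^5 = 32321848554778751 + 1684892828160300√368

1151 60
2649601 138120
6099380351 317952180
14040770918401 731925780240
32321848554778751 1684892828160300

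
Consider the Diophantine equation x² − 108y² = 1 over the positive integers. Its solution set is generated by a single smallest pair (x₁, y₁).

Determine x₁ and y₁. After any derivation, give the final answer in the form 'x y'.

1351 130

√108 → a₀=10, period (2,1,1,4,1,1,2,20); ℓ=8 even so k=7
k=0  a_k=10  p_k/q_k = 10/1
…
k=2  a_k=1  p_k/q_k = 31/3
k=3  a_k=1  p_k/q_k = 52/5
…
k=5  a_k=1  p_k/q_k = 291/28
k=6  a_k=1  p_k/q_k = 530/51
k=7  a_k=2  p_k/q_k = 1351/130
(x₁, y₁) = (1351, 130);  1351² − 108·130² = 1 ✓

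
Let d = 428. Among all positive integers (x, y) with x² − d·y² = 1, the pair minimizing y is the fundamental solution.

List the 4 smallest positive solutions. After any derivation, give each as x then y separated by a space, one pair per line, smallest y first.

√428 = [20; 1,2,4,1,5,10,5,1,4,2,1,40, …], period ℓ=12 (even) → k=11
i=0: a=20 ⇒ p=20, q=1
…
i=3: a=4 ⇒ p=269, q=13
i=4: a=1 ⇒ p=331, q=16
…
i=8: a=1 ⇒ p=119350, q=5769
…
i=10: a=2 ⇒ p=1273708, q=61567
i=11: a=1 ⇒ p=1850887, q=89466
(x₁, y₁) = (1850887, 89466);  1850887² − 428·89466² = 1 ✓
(x_2, y_2) = (1850887·1850887 + 428·89466·89466, 1850887·89466 + 89466·1850887) = (6851565373537, 331182912684)
(x_3, y_3) = (1850887·6851565373537 + 428·89466·331182912684, 1850887·331182912684 + 89466·6851565373537) = (25362946559057703751, 1225964295417811950)
(x_4, y_4) = (1850887·25362946559057703751 + 428·89466·1225964295417811950, 1850887·1225964295417811950 + 89466·25362946559057703751) = (93887896135702420679780737, 4538242753705644230486616)

1850887 89466
6851565373537 331182912684
25362946559057703751 1225964295417811950
93887896135702420679780737 4538242753705644230486616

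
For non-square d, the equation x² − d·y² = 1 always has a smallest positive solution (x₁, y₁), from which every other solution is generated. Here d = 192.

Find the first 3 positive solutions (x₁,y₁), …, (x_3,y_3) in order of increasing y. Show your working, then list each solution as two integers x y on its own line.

97 7
18817 1358
3650401 263445

d=192: √d = [13; 1,5,1,26] (ℓ=4, even), read p_3/q_3
step 0: (13, 1)  from 13·(1,0) + (0,1)
step 1: (14, 1)  from 1·(13,1) + (1,0)
step 2: (83, 6)  from 5·(14,1) + (13,1)
step 3: (97, 7)  from 1·(83,6) + (14,1)
→ (97, 7).  Check: 97²=9409, 192·7²=9408, difference 1.
n=2: (97,7)∘(97,7) = (97·97+192·7·7, 97·7+7·97) = (18817,1358)
n=3: (18817,1358)∘(97,7) = (97·18817+192·7·1358, 97·1358+7·18817) = (3650401,263445)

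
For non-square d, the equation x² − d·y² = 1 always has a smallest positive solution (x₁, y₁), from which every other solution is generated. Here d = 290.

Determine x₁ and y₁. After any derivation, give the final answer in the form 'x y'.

√290 = [17; 34, …], period ℓ=1 (odd) → k=1
step 0: (17, 1)  from 17·(1,0) + (0,1)
step 1: (579, 34)  from 34·(17,1) + (1,0)
→ (579, 34).  Check: 579²=335241, 290·34²=335240, difference 1.

579 34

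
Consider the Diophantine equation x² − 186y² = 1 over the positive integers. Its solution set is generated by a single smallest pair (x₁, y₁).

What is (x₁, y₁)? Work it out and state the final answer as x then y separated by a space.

d=186: √d = [13; 1,1,1,3,4,3,1,1,1,26] (ℓ=10, even), read p_9/q_9
i=0: a=13 ⇒ p=13, q=1
i=1: a=1 ⇒ p=14, q=1
…
i=5: a=4 ⇒ p=641, q=47
i=6: a=3 ⇒ p=2073, q=152
…
i=8: a=1 ⇒ p=4787, q=351
i=9: a=1 ⇒ p=7501, q=550
fundamental: x₁=7501, y₁=550  (since 56265001 − 186·302500 = 1)

7501 550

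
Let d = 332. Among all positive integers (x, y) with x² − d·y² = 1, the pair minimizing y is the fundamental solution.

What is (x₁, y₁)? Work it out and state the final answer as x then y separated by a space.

13447 738

d=332: √d = [18; 4,1,1,8,1,1,4,36] (ℓ=8, even), read p_7/q_7
a_0=18:  p_0=18·1+0=18,  q_0=18·0+1=1
a_1=4:  p_1=4·18+1=73,  q_1=4·1+0=4
a_2=1:  p_2=1·73+18=91,  q_2=1·4+1=5
a_3=1:  p_3=1·91+73=164,  q_3=1·5+4=9
a_4=8:  p_4=8·164+91=1403,  q_4=8·9+5=77
…
a_6=1:  p_6=1·1567+1403=2970,  q_6=1·86+77=163
a_7=4:  p_7=4·2970+1567=13447,  q_7=4·163+86=738
fundamental: x₁=13447, y₁=738  (since 180821809 − 332·544644 = 1)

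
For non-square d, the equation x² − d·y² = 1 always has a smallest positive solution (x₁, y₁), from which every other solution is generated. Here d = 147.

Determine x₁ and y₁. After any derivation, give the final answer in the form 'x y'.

d=147: √d = [12; 8,24] (ℓ=2, even), read p_1/q_1
k=0  a_k=12  p_k/q_k = 12/1
k=1  a_k=8  p_k/q_k = 97/8
fundamental: x₁=97, y₁=8  (since 9409 − 147·64 = 1)

97 8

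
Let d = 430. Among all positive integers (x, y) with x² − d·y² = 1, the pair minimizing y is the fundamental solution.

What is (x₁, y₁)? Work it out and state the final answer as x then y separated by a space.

[20; 1,2,1,3,1,…,2,1,40] for √430; ℓ=14 ⇒ convergent index 13
k=0  a_k=20  p_k/q_k = 20/1
…
k=3  a_k=1  p_k/q_k = 83/4
…
k=12  a_k=2  p_k/q_k = 2107880/101651
k=13  a_k=1  p_k/q_k = 2862251/138030
→ (2862251, 138030).  Check: 2862251²=8192480787001, 430·138030²=8192480787000, difference 1.

2862251 138030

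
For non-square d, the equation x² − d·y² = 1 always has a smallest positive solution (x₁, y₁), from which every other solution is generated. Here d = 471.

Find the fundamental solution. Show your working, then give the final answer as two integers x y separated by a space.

7838695 361188

d=471: √d = [21; 1,2,2,1,3,…,2,1,42] (ℓ=14, even), read p_13/q_13
i=0: a=21 ⇒ p=21, q=1
i=1: a=1 ⇒ p=22, q=1
i=2: a=2 ⇒ p=65, q=3
…
i=4: a=1 ⇒ p=217, q=10
i=5: a=3 ⇒ p=803, q=37
i=6: a=4 ⇒ p=3429, q=158
i=7: a=14 ⇒ p=48809, q=2249
…
i=9: a=3 ⇒ p=644804, q=29711
i=10: a=1 ⇒ p=843469, q=38865
…
i=12: a=2 ⇒ p=5506953, q=253747
i=13: a=1 ⇒ p=7838695, q=361188
(x₁, y₁) = (7838695, 361188);  7838695² − 471·361188² = 1 ✓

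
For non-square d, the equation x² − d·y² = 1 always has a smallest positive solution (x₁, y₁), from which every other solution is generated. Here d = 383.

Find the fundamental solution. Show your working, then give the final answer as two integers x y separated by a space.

√383 = [19; 1,1,3,19,3,1,1,38, …], period ℓ=8 (even) → k=7
i=0: a=19 ⇒ p=19, q=1
i=1: a=1 ⇒ p=20, q=1
i=2: a=1 ⇒ p=39, q=2
i=3: a=3 ⇒ p=137, q=7
…
i=5: a=3 ⇒ p=8063, q=412
i=6: a=1 ⇒ p=10705, q=547
i=7: a=1 ⇒ p=18768, q=959
fundamental: x₁=18768, y₁=959  (since 352237824 − 383·919681 = 1)

18768 959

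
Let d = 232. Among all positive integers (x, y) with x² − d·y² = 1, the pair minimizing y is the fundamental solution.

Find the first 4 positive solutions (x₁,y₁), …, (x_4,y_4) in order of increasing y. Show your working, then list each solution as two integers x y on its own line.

√232 → a₀=15, period (4,3,7,3,4,30); ℓ=6 even so k=5
a_0=15:  p_0=15·1+0=15,  q_0=15·0+1=1
a_1=4:  p_1=4·15+1=61,  q_1=4·1+0=4
…
a_4=3:  p_4=3·1447+198=4539,  q_4=3·95+13=298
a_5=4:  p_5=4·4539+1447=19603,  q_5=4·298+95=1287
→ (19603, 1287).  Check: 19603²=384277609, 232·1287²=384277608, difference 1.
(x_2, y_2) = (19603·19603 + 232·1287·1287, 19603·1287 + 1287·19603) = (768555217, 50458122)
(x_3, y_3) = (19603·768555217 + 232·1287·50458122, 19603·50458122 + 1287·768555217) = (30131975818099, 1978261129845)
(x_4, y_4) = (19603·30131975818099 + 232·1287·1978261129845, 19603·1978261129845 + 1287·30131975818099) = (1181354243155834177, 77559705806244948)

19603 1287
768555217 50458122
30131975818099 1978261129845
1181354243155834177 77559705806244948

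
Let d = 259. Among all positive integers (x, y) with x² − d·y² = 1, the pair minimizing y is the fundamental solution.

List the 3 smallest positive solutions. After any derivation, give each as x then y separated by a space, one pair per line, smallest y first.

847225 52644
1435580401249 89202625800
2432519210895520825 151149389286757356

√259 = [16; 10,1,2,3,4,3,2,1,10,32, …], period ℓ=10 (even) → k=9
step 0: (16, 1)  from 16·(1,0) + (0,1)
…
step 3: (515, 32)  from 2·(177,11) + (161,10)
step 4: (1722, 107)  from 3·(515,32) + (177,11)
…
step 6: (23931, 1487)  from 3·(7403,460) + (1722,107)
…
step 8: (79196, 4921)  from 1·(55265,3434) + (23931,1487)
step 9: (847225, 52644)  from 10·(79196,4921) + (55265,3434)
→ (847225, 52644).  Check: 847225²=717790200625, 259·52644²=717790200624, difference 1.
n=2: (847225,52644)∘(847225,52644) = (847225·847225+259·52644·52644, 847225·52644+52644·847225) = (1435580401249,89202625800)
n=3: (1435580401249,89202625800)∘(847225,52644) = (847225·1435580401249+259·52644·89202625800, 847225·89202625800+52644·1435580401249) = (2432519210895520825,151149389286757356)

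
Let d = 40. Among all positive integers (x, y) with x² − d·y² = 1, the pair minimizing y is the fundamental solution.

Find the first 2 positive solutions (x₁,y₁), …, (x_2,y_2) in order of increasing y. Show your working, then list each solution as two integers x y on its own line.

[6; 3,12] for √40; ℓ=2 ⇒ convergent index 1
k=0  a_k=6  p_k/q_k = 6/1
k=1  a_k=3  p_k/q_k = 19/3
fundamental: x₁=19, y₁=3  (since 361 − 40·9 = 1)
n=2: (19,3)∘(19,3) = (19·19+40·3·3, 19·3+3·19) = (721,114)

19 3
721 114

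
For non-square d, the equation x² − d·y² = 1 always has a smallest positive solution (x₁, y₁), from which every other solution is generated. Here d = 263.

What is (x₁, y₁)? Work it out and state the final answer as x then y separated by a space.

139128 8579

d=263: √d = [16; 4,1,1,1,1,15,1,1,1,1,4,32] (ℓ=12, even), read p_11/q_11
a_0=16:  p_0=16·1+0=16,  q_0=16·0+1=1
a_1=4:  p_1=4·16+1=65,  q_1=4·1+0=4
a_2=1:  p_2=1·65+16=81,  q_2=1·4+1=5
…
a_5=1:  p_5=1·227+146=373,  q_5=1·14+9=23
…
a_7=1:  p_7=1·5822+373=6195,  q_7=1·359+23=382
…
a_9=1:  p_9=1·12017+6195=18212,  q_9=1·741+382=1123
a_10=1:  p_10=1·18212+12017=30229,  q_10=1·1123+741=1864
a_11=4:  p_11=4·30229+18212=139128,  q_11=4·1864+1123=8579
→ (139128, 8579).  Check: 139128²=19356600384, 263·8579²=19356600383, difference 1.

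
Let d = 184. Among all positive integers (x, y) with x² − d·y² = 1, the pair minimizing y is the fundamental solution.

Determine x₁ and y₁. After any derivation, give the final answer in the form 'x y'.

√184 → a₀=13, period (1,1,3,2,1,2,1,2,3,1,1,26); ℓ=12 even so k=11
step 0: (13, 1)  from 13·(1,0) + (0,1)
…
step 2: (27, 2)  from 1·(14,1) + (13,1)
step 3: (95, 7)  from 3·(27,2) + (14,1)
step 4: (217, 16)  from 2·(95,7) + (27,2)
step 5: (312, 23)  from 1·(217,16) + (95,7)
step 6: (841, 62)  from 2·(312,23) + (217,16)
…
step 9: (10594, 781)  from 3·(3147,232) + (1153,85)
step 10: (13741, 1013)  from 1·(10594,781) + (3147,232)
step 11: (24335, 1794)  from 1·(13741,1013) + (10594,781)
fundamental: x₁=24335, y₁=1794  (since 592192225 − 184·3218436 = 1)

24335 1794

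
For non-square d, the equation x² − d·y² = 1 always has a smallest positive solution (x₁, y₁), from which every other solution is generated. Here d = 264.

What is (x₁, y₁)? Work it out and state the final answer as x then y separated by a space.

65 4

√264 → a₀=16, period (4,32); ℓ=2 even so k=1
a_0=16:  p_0=16·1+0=16,  q_0=16·0+1=1
a_1=4:  p_1=4·16+1=65,  q_1=4·1+0=4
(x₁, y₁) = (65, 4);  65² − 264·4² = 1 ✓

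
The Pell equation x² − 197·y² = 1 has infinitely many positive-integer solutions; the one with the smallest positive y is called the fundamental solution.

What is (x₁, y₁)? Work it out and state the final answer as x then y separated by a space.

393 28

√197 = [14; 28, …], period ℓ=1 (odd) → k=1
i=0: a=14 ⇒ p=14, q=1
i=1: a=28 ⇒ p=393, q=28
fundamental: x₁=393, y₁=28  (since 154449 − 197·784 = 1)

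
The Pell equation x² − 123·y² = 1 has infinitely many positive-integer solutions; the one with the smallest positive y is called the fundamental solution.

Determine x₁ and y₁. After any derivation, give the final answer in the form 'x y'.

122 11

√123 = [11; 11,22, …], period ℓ=2 (even) → k=1
step 0: (11, 1)  from 11·(1,0) + (0,1)
step 1: (122, 11)  from 11·(11,1) + (1,0)
(x₁, y₁) = (122, 11);  122² − 123·11² = 1 ✓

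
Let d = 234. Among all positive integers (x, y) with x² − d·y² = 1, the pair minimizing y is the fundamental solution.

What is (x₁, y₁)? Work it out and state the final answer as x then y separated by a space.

√234 → a₀=15, period (3,2,1,2,1,2,3,30); ℓ=8 even so k=7
k=0  a_k=15  p_k/q_k = 15/1
…
k=5  a_k=1  p_k/q_k = 566/37
k=6  a_k=2  p_k/q_k = 1545/101
k=7  a_k=3  p_k/q_k = 5201/340
→ (5201, 340).  Check: 5201²=27050401, 234·340²=27050400, difference 1.

5201 340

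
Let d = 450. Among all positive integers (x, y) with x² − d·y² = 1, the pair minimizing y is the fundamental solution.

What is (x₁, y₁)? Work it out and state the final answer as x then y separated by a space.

19601 924

√450 → a₀=21, period (4,1,2,4,2,1,4,42); ℓ=8 even so k=7
a_0=21:  p_0=21·1+0=21,  q_0=21·0+1=1
…
a_2=1:  p_2=1·85+21=106,  q_2=1·4+1=5
…
a_6=1:  p_6=1·2885+1294=4179,  q_6=1·136+61=197
a_7=4:  p_7=4·4179+2885=19601,  q_7=4·197+136=924
→ (19601, 924).  Check: 19601²=384199201, 450·924²=384199200, difference 1.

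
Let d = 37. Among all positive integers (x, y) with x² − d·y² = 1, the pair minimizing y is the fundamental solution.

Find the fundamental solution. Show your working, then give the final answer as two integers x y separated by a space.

73 12

√37 = [6; 12, …], period ℓ=1 (odd) → k=1
a_0=6:  p_0=6·1+0=6,  q_0=6·0+1=1
a_1=12:  p_1=12·6+1=73,  q_1=12·1+0=12
fundamental: x₁=73, y₁=12  (since 5329 − 37·144 = 1)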